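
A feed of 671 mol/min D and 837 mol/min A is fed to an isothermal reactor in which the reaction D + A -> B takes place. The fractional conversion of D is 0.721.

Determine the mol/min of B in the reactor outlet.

D reacted = 0.721 × 671 = 483.8 mol/min; ν_D = −1, so ξ = 483.8/1 = 483.8 mol/min.
Outlet amounts (n = n₀ + ν ξ):
  D: 671 − 1(483.8) = 187.2
  A: 837 − 1(483.8) = 353.2
  B: 0 + 1(483.8) = 483.8

484 mol/min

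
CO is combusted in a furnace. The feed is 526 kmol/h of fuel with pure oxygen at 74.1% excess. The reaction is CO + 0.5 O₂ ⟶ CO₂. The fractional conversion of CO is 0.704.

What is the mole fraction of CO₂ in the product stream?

Stoichiometric O₂ = 0.5 × 526 = 263 kmol/h; O₂ fed = 263 × 1.741 = 457.9 kmol/h.
Fuel reacted = 0.704 × 526 → ξ = 370.3 kmol/h.
Outlet (n = n₀ + ν ξ):
  CO: 526 − 1(370.3) = 155.7
  O₂: 457.9 − 0.5(370.3) = 272.7
  CO₂: 0 + 1(370.3) = 370.3
Total out = 798.7 kmol/h; y_CO₂ = 370.3 / 798.7 = 0.4636.

0.464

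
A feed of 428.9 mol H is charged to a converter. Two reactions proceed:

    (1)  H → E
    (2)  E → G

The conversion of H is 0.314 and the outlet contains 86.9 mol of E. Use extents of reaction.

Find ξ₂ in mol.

ξ₂ = 47.8 mol

Conversion of H: H consumed = 1ξ₁ = 0.314 × 428.9 → ξ₁ = 134.7 mol.
E balance: n_E = 0 + 1ξ₁ − 1ξ₂ = 86.9 → ξ₂ = (1·134.7 − 86.9)/1 = 47.77 mol.
Outlet amounts (n = n₀ + Σ ν·ξ):
  H: 428.9 − 1(134.7) = 294.2
  E: 0 + 1(134.7) − 1(47.77) = 86.9
  G: 0 + 1(47.77) = 47.77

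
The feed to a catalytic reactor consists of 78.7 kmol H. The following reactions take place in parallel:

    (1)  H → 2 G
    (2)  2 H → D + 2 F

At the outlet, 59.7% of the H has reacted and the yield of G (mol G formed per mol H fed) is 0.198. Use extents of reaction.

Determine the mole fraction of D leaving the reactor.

0.185

Yield of G: 2ξ₁ / 78.7 = 0.198 → ξ₁ = 7.791 kmol.
Conversion of H: 1ξ₁ + 2ξ₂ = 0.597 × 78.7 = 46.98 → ξ₂ = 19.6 kmol.
Outlet amounts (n = n₀ + Σ ν·ξ):
  H: 78.7 − 1(7.791) − 2(19.6) = 31.72
  G: 0 + 2(7.791) = 15.58
  D: 0 + 1(19.6) = 19.6
  F: 0 + 2(19.6) = 39.19
Total out = 106.1 kmol; y_D = 19.6 / 106.1 = 0.1847.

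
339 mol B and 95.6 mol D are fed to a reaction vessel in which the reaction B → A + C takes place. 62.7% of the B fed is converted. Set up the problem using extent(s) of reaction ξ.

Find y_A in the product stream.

B reacted = 0.627 × 339 = 212.6 mol; ν_B = −1, so ξ = 212.6/1 = 212.6 mol.
Outlet amounts (n = n₀ + ν ξ):
  B: 339 − 1(212.6) = 126.4
  A: 0 + 1(212.6) = 212.6
  C: 0 + 1(212.6) = 212.6
  D: 95.6 (inert)
Total out = 647.2 mol; y_A = 212.6 / 647.2 = 0.3284.

0.328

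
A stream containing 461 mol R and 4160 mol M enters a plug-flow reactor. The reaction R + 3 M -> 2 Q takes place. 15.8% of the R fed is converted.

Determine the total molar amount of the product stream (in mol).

4480 mol

R reacted = 0.158 × 461 = 72.84 mol; ν_R = −1, so ξ = 72.84/1 = 72.84 mol.
Outlet amounts (n = n₀ + ν ξ):
  R: 461 − 1(72.84) = 388.2
  M: 4160 − 3(72.84) = 3941
  Q: 0 + 2(72.84) = 145.7
Total out = 388.2 + 3941 + 145.7 = 4475 mol.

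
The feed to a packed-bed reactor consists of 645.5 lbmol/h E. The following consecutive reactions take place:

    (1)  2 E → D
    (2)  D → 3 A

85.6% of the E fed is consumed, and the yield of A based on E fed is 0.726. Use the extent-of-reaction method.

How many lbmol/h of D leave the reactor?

120 lbmol/h

Conversion of E: E consumed = 2ξ₁ = 0.856 × 645.5 → ξ₁ = 276.3 lbmol/h.
Yield of A: 3ξ₂ / 645.5 = 0.726 → ξ₂ = 156.2 lbmol/h.
Outlet amounts (n = n₀ + Σ ν·ξ):
  E: 645.5 − 2(276.3) = 92.95
  D: 0 + 1(276.3) − 1(156.2) = 120.1
  A: 0 + 3(156.2) = 468.6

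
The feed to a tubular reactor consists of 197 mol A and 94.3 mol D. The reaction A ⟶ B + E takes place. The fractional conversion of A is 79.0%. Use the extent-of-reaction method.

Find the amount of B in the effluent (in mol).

156 mol

A reacted = 0.79 × 197 = 155.6 mol; ν_A = −1, so ξ = 155.6/1 = 155.6 mol.
Outlet amounts (n = n₀ + ν ξ):
  A: 197 − 1(155.6) = 41.37
  B: 0 + 1(155.6) = 155.6
  E: 0 + 1(155.6) = 155.6
  D: 94.3 (inert)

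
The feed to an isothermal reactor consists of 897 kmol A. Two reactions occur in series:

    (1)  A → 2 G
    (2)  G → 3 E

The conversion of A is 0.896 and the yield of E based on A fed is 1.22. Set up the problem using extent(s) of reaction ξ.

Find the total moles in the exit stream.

2430 kmol

Conversion of A: A consumed = 1ξ₁ = 0.896 × 897 → ξ₁ = 803.7 kmol.
Yield of E: 3ξ₂ / 897 = 1.22 → ξ₂ = 364.8 kmol.
Outlet amounts (n = n₀ + Σ ν·ξ):
  A: 897 − 1(803.7) = 93.29
  G: 0 + 2(803.7) − 1(364.8) = 1243
  E: 0 + 3(364.8) = 1094
Total out = 93.29 + 1243 + 1094 = 2430 kmol.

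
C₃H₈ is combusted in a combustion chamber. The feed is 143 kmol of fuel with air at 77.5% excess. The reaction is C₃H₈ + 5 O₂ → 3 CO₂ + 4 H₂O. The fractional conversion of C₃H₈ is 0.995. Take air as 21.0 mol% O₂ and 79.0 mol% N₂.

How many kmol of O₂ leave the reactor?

Stoichiometric O₂ = 5 × 143 = 715 kmol; O₂ fed = 715 × 1.775 = 1269 kmol.
N₂ fed = 1269 × 79/21 = 4774 kmol.
Fuel reacted = 0.995 × 143 → ξ = 142.3 kmol.
Outlet (n = n₀ + ν ξ):
  C₃H₈: 143 − 1(142.3) = 0.715
  O₂: 1269 − 5(142.3) = 557.7
  N₂: 4774 (inert)
  CO₂: 0 + 3(142.3) = 426.9
  H₂O: 0 + 4(142.3) = 569.1

558 kmol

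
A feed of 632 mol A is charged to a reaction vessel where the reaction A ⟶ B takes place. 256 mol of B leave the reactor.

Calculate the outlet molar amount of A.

376 mol

For B: n = n₀ + 1ξ → 256 = 0 + 1ξ, giving ξ = 256 mol.
Outlet amounts (n = n₀ + ν ξ):
  A: 632 − 1(256) = 376
  B: 0 + 1(256) = 256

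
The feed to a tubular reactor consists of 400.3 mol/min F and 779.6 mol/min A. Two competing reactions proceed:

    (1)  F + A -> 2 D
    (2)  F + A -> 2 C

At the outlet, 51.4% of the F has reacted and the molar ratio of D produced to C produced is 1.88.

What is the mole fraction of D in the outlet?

0.228

Conversion of F: F consumed = 0.514 × 400.3 = 205.8 mol/min = 1ξ₁ + 1ξ₂.
Selectivity: 2ξ₁ / (2ξ₂) = 1.88 → ξ₁ = 1.88 ξ₂.
Substitute: (1·1.88 + 1) ξ₂ = 205.8 → ξ₂ = 71.44 mol/min, ξ₁ = 134.3 mol/min.
Outlet amounts (n = n₀ + Σ ν·ξ):
  F: 400.3 − 1(134.3) − 1(71.44) = 194.5
  A: 779.6 − 1(134.3) − 1(71.44) = 573.8
  D: 0 + 2(134.3) = 268.6
  C: 0 + 2(71.44) = 142.9
Total out = 1180 mol/min; y_D = 268.6 / 1180 = 0.2277.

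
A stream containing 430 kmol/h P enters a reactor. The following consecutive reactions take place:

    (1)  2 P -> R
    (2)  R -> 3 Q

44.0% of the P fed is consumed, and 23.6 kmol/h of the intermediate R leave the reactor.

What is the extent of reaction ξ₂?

Conversion of P: P consumed = 2ξ₁ = 0.44 × 430 → ξ₁ = 94.6 kmol/h.
R balance: n_R = 0 + 1ξ₁ − 1ξ₂ = 23.6 → ξ₂ = (1·94.6 − 23.6)/1 = 71 kmol/h.
Outlet amounts (n = n₀ + Σ ν·ξ):
  P: 430 − 2(94.6) = 240.8
  R: 0 + 1(94.6) − 1(71) = 23.6
  Q: 0 + 3(71) = 213

ξ₂ = 71 kmol/h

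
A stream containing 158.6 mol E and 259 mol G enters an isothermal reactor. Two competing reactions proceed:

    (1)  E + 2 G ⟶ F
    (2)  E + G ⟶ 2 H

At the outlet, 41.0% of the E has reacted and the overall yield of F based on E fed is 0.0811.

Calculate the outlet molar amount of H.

Yield of F: 1ξ₁ / 158.6 = 0.0811 → ξ₁ = 12.86 mol.
Conversion of E: 1ξ₁ + 1ξ₂ = 0.41 × 158.6 = 65.03 → ξ₂ = 52.16 mol.
Outlet amounts (n = n₀ + Σ ν·ξ):
  E: 158.6 − 1(12.86) − 1(52.16) = 93.57
  G: 259 − 2(12.86) − 1(52.16) = 181.1
  F: 0 + 1(12.86) = 12.86
  H: 0 + 2(52.16) = 104.3

104 mol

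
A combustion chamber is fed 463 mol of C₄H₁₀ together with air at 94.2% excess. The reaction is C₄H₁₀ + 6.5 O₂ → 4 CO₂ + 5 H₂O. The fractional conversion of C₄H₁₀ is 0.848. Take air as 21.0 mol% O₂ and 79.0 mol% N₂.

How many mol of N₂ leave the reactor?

Stoichiometric O₂ = 6.5 × 463 = 3010 mol; O₂ fed = 3010 × 1.942 = 5844 mol.
N₂ fed = 5844 × 79/21 = 21990 mol.
Fuel reacted = 0.848 × 463 → ξ = 392.6 mol.
Outlet (n = n₀ + ν ξ):
  C₄H₁₀: 463 − 1(392.6) = 70.38
  O₂: 5844 − 6.5(392.6) = 3292
  N₂: 21990 (inert)
  CO₂: 0 + 4(392.6) = 1570
  H₂O: 0 + 5(392.6) = 1963

22000 mol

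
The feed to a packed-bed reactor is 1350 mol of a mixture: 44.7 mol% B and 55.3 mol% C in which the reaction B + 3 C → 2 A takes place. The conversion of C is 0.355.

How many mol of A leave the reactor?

C reacted = 0.355 × 746.5 = 265 mol; ν_C = −3, so ξ = 265/3 = 88.34 mol.
Outlet amounts (n = n₀ + ν ξ):
  B: 603.5 − 1(88.34) = 515.1
  C: 746.5 − 3(88.34) = 481.5
  A: 0 + 2(88.34) = 176.7

177 mol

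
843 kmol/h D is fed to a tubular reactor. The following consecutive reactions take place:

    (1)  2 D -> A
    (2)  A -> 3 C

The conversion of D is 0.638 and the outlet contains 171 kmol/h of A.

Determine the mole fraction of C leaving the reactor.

0.382

Conversion of D: D consumed = 2ξ₁ = 0.638 × 843 → ξ₁ = 268.9 kmol/h.
A balance: n_A = 0 + 1ξ₁ − 1ξ₂ = 171 → ξ₂ = (1·268.9 − 171)/1 = 97.92 kmol/h.
Outlet amounts (n = n₀ + Σ ν·ξ):
  D: 843 − 2(268.9) = 305.2
  A: 0 + 1(268.9) − 1(97.92) = 171
  C: 0 + 3(97.92) = 293.8
Total out = 769.9 kmol/h; y_C = 293.8 / 769.9 = 0.3815.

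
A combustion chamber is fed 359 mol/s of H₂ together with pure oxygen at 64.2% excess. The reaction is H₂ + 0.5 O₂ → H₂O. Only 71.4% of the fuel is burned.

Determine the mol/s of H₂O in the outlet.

256 mol/s

Stoichiometric O₂ = 0.5 × 359 = 179.5 mol/s; O₂ fed = 179.5 × 1.642 = 294.7 mol/s.
Fuel reacted = 0.714 × 359 → ξ = 256.3 mol/s.
Outlet (n = n₀ + ν ξ):
  H₂: 359 − 1(256.3) = 102.7
  O₂: 294.7 − 0.5(256.3) = 166.6
  H₂O: 0 + 1(256.3) = 256.3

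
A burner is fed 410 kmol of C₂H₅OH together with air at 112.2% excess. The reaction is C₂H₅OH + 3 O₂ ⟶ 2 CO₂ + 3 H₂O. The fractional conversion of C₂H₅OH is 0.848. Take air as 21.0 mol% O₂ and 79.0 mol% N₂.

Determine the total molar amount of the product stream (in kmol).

Stoichiometric O₂ = 3 × 410 = 1230 kmol; O₂ fed = 1230 × 2.122 = 2610 kmol.
N₂ fed = 2610 × 79/21 = 9819 kmol.
Fuel reacted = 0.848 × 410 → ξ = 347.7 kmol.
Outlet (n = n₀ + ν ξ):
  C₂H₅OH: 410 − 1(347.7) = 62.32
  O₂: 2610 − 3(347.7) = 1567
  N₂: 9819 (inert)
  CO₂: 0 + 2(347.7) = 695.4
  H₂O: 0 + 3(347.7) = 1043
Total out = 62.32 + 1567 + 9819 + 695.4 + 1043 = 13190 kmol.

13200 kmol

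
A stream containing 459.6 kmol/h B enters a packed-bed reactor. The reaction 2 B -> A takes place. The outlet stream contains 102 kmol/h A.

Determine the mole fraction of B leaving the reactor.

For A: n = n₀ + 1ξ → 102 = 0 + 1ξ, giving ξ = 102 kmol/h.
Outlet amounts (n = n₀ + ν ξ):
  B: 459.6 − 2(102) = 255.6
  A: 0 + 1(102) = 102
Total out = 357.6 kmol/h; y_B = 255.6 / 357.6 = 0.7148.

0.715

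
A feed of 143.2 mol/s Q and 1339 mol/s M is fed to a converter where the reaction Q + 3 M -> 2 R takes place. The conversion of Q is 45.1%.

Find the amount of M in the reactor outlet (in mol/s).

1150 mol/s

Q reacted = 0.451 × 143.2 = 64.58 mol/s; ν_Q = −1, so ξ = 64.58/1 = 64.58 mol/s.
Outlet amounts (n = n₀ + ν ξ):
  Q: 143.2 − 1(64.58) = 78.62
  M: 1339 − 3(64.58) = 1145
  R: 0 + 2(64.58) = 129.2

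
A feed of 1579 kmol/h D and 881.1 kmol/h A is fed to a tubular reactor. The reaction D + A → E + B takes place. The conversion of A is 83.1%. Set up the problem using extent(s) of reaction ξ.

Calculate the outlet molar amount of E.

732 kmol/h

A reacted = 0.831 × 881.1 = 732.2 kmol/h; ν_A = −1, so ξ = 732.2/1 = 732.2 kmol/h.
Outlet amounts (n = n₀ + ν ξ):
  D: 1579 − 1(732.2) = 846.8
  A: 881.1 − 1(732.2) = 148.9
  E: 0 + 1(732.2) = 732.2
  B: 0 + 1(732.2) = 732.2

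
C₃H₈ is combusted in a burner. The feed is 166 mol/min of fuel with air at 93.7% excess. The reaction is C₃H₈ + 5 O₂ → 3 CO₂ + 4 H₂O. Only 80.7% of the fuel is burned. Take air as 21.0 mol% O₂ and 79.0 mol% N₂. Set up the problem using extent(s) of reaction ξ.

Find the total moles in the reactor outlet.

Stoichiometric O₂ = 5 × 166 = 830 mol/min; O₂ fed = 830 × 1.937 = 1608 mol/min.
N₂ fed = 1608 × 79/21 = 6048 mol/min.
Fuel reacted = 0.807 × 166 → ξ = 134 mol/min.
Outlet (n = n₀ + ν ξ):
  C₃H₈: 166 − 1(134) = 32.04
  O₂: 1608 − 5(134) = 937.9
  N₂: 6048 (inert)
  CO₂: 0 + 3(134) = 401.9
  H₂O: 0 + 4(134) = 535.8
Total out = 32.04 + 937.9 + 6048 + 401.9 + 535.8 = 7956 mol/min.

7960 mol/min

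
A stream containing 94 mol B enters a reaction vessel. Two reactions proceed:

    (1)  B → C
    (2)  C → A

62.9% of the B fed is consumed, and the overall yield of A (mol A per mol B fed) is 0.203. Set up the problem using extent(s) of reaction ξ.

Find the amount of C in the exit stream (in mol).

Conversion of B: B consumed = 1ξ₁ = 0.629 × 94 → ξ₁ = 59.13 mol.
Yield of A: 1ξ₂ / 94 = 0.203 → ξ₂ = 19.08 mol.
Outlet amounts (n = n₀ + Σ ν·ξ):
  B: 94 − 1(59.13) = 34.87
  C: 0 + 1(59.13) − 1(19.08) = 40.04
  A: 0 + 1(19.08) = 19.08

40 mol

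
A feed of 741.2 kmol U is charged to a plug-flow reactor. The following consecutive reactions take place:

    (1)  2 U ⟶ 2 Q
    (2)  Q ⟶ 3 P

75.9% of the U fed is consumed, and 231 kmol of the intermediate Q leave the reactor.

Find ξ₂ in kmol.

ξ₂ = 332 kmol

Conversion of U: U consumed = 2ξ₁ = 0.759 × 741.2 → ξ₁ = 281.3 kmol.
Q balance: n_Q = 0 + 2ξ₁ − 1ξ₂ = 231 → ξ₂ = (2·281.3 − 231)/1 = 331.6 kmol.
Outlet amounts (n = n₀ + Σ ν·ξ):
  U: 741.2 − 2(281.3) = 178.6
  Q: 0 + 2(281.3) − 1(331.6) = 231
  P: 0 + 3(331.6) = 994.7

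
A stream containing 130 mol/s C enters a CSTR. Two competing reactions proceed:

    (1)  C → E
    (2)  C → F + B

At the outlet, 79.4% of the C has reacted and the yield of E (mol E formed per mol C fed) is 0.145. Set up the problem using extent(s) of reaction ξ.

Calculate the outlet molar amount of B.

84.4 mol/s

Yield of E: 1ξ₁ / 130 = 0.145 → ξ₁ = 18.85 mol/s.
Conversion of C: 1ξ₁ + 1ξ₂ = 0.794 × 130 = 103.2 → ξ₂ = 84.37 mol/s.
Outlet amounts (n = n₀ + Σ ν·ξ):
  C: 130 − 1(18.85) − 1(84.37) = 26.78
  E: 0 + 1(18.85) = 18.85
  F: 0 + 1(84.37) = 84.37
  B: 0 + 1(84.37) = 84.37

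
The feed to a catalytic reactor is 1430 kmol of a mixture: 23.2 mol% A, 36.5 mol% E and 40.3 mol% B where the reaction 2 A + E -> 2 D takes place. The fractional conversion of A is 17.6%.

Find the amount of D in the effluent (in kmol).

A reacted = 0.176 × 331.8 = 58.39 kmol; ν_A = −2, so ξ = 58.39/2 = 29.19 kmol.
Outlet amounts (n = n₀ + ν ξ):
  A: 331.8 − 2(29.19) = 273.4
  E: 522 − 1(29.19) = 492.8
  D: 0 + 2(29.19) = 58.39
  B: 576.3 (inert)

58.4 kmol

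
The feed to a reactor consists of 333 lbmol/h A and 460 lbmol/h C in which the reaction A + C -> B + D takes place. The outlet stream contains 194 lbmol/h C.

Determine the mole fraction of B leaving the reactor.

For C: n = n₀ − 1ξ → 194 = 460 − 1ξ, giving ξ = 266 lbmol/h.
Outlet amounts (n = n₀ + ν ξ):
  A: 333 − 1(266) = 67
  C: 460 − 1(266) = 194
  B: 0 + 1(266) = 266
  D: 0 + 1(266) = 266
Total out = 793 lbmol/h; y_B = 266 / 793 = 0.3354.

0.335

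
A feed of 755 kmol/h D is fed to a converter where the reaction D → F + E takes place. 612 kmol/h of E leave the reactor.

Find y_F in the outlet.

For E: n = n₀ + 1ξ → 612 = 0 + 1ξ, giving ξ = 612 kmol/h.
Outlet amounts (n = n₀ + ν ξ):
  D: 755 − 1(612) = 143
  F: 0 + 1(612) = 612
  E: 0 + 1(612) = 612
Total out = 1367 kmol/h; y_F = 612 / 1367 = 0.4477.

0.448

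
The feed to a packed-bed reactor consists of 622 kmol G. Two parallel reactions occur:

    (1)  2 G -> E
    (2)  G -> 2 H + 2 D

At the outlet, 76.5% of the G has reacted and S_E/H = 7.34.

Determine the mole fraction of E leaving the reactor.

Conversion of G: G consumed = 0.765 × 622 = 475.8 kmol = 2ξ₁ + 1ξ₂.
Selectivity: 1ξ₁ / (2ξ₂) = 7.34 → ξ₁ = 14.68 ξ₂.
Substitute: (2·14.68 + 1) ξ₂ = 475.8 → ξ₂ = 15.67 kmol, ξ₁ = 230.1 kmol.
Outlet amounts (n = n₀ + Σ ν·ξ):
  G: 622 − 2(230.1) − 1(15.67) = 146.2
  E: 0 + 1(230.1) = 230.1
  H: 0 + 2(15.67) = 31.35
  D: 0 + 2(15.67) = 31.35
Total out = 438.9 kmol; y_E = 230.1 / 438.9 = 0.5242.

0.524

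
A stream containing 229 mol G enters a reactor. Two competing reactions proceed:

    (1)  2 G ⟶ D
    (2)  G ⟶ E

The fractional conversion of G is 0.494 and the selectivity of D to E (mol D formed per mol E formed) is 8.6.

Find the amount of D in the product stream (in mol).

53.5 mol

Conversion of G: G consumed = 0.494 × 229 = 113.1 mol = 2ξ₁ + 1ξ₂.
Selectivity: 1ξ₁ / (1ξ₂) = 8.6 → ξ₁ = 8.6 ξ₂.
Substitute: (2·8.6 + 1) ξ₂ = 113.1 → ξ₂ = 6.216 mol, ξ₁ = 53.46 mol.
Outlet amounts (n = n₀ + Σ ν·ξ):
  G: 229 − 2(53.46) − 1(6.216) = 115.9
  D: 0 + 1(53.46) = 53.46
  E: 0 + 1(6.216) = 6.216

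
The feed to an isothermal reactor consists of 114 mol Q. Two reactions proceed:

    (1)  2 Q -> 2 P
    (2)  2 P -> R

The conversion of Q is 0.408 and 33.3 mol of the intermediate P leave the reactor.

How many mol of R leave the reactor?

6.61 mol

Conversion of Q: Q consumed = 2ξ₁ = 0.408 × 114 → ξ₁ = 23.26 mol.
P balance: n_P = 0 + 2ξ₁ − 2ξ₂ = 33.3 → ξ₂ = (2·23.26 − 33.3)/2 = 6.606 mol.
Outlet amounts (n = n₀ + Σ ν·ξ):
  Q: 114 − 2(23.26) = 67.49
  P: 0 + 2(23.26) − 2(6.606) = 33.3
  R: 0 + 1(6.606) = 6.606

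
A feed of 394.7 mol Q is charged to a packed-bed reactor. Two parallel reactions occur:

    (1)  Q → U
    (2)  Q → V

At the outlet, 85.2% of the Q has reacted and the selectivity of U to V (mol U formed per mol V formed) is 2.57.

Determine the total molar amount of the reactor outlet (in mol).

Conversion of Q: Q consumed = 0.852 × 394.7 = 336.3 mol = 1ξ₁ + 1ξ₂.
Selectivity: 1ξ₁ / (1ξ₂) = 2.57 → ξ₁ = 2.57 ξ₂.
Substitute: (1·2.57 + 1) ξ₂ = 336.3 → ξ₂ = 94.2 mol, ξ₁ = 242.1 mol.
Outlet amounts (n = n₀ + Σ ν·ξ):
  Q: 394.7 − 1(242.1) − 1(94.2) = 58.42
  U: 0 + 1(242.1) = 242.1
  V: 0 + 1(94.2) = 94.2
Total out = 58.42 + 242.1 + 94.2 = 394.7 mol.

395 mol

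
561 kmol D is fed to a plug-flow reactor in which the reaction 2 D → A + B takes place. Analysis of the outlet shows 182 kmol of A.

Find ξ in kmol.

For A: n = n₀ + 1ξ → 182 = 0 + 1ξ, giving ξ = 182 kmol.
Outlet amounts (n = n₀ + ν ξ):
  D: 561 − 2(182) = 197
  A: 0 + 1(182) = 182
  B: 0 + 1(182) = 182

ξ = 182 kmol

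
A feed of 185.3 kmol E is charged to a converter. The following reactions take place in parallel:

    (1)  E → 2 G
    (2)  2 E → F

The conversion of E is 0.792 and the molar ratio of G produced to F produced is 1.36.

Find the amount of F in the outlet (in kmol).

54.8 kmol

Conversion of E: E consumed = 0.792 × 185.3 = 146.8 kmol = 1ξ₁ + 2ξ₂.
Selectivity: 2ξ₁ / (1ξ₂) = 1.36 → ξ₁ = 0.68 ξ₂.
Substitute: (1·0.68 + 2) ξ₂ = 146.8 → ξ₂ = 54.76 kmol, ξ₁ = 37.24 kmol.
Outlet amounts (n = n₀ + Σ ν·ξ):
  E: 185.3 − 1(37.24) − 2(54.76) = 38.54
  G: 0 + 2(37.24) = 74.47
  F: 0 + 1(54.76) = 54.76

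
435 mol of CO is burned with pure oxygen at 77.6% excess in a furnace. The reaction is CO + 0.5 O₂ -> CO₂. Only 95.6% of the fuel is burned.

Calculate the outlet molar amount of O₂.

Stoichiometric O₂ = 0.5 × 435 = 217.5 mol; O₂ fed = 217.5 × 1.776 = 386.3 mol.
Fuel reacted = 0.956 × 435 → ξ = 415.9 mol.
Outlet (n = n₀ + ν ξ):
  CO: 435 − 1(415.9) = 19.14
  O₂: 386.3 − 0.5(415.9) = 178.3
  CO₂: 0 + 1(415.9) = 415.9

178 mol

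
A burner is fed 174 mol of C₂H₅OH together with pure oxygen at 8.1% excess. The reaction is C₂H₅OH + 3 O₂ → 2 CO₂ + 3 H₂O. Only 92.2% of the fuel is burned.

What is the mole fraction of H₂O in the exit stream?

Stoichiometric O₂ = 3 × 174 = 522 mol; O₂ fed = 522 × 1.081 = 564.3 mol.
Fuel reacted = 0.922 × 174 → ξ = 160.4 mol.
Outlet (n = n₀ + ν ξ):
  C₂H₅OH: 174 − 1(160.4) = 13.57
  O₂: 564.3 − 3(160.4) = 83
  CO₂: 0 + 2(160.4) = 320.9
  H₂O: 0 + 3(160.4) = 481.3
Total out = 898.7 mol; y_H₂O = 481.3 / 898.7 = 0.5355.

0.536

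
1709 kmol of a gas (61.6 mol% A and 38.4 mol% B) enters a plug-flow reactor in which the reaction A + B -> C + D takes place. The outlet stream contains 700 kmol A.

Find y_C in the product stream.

0.206

For A: n = n₀ − 1ξ → 700 = 1053 − 1ξ, giving ξ = 352.7 kmol.
Outlet amounts (n = n₀ + ν ξ):
  A: 1053 − 1(352.7) = 700
  B: 656.3 − 1(352.7) = 303.5
  C: 0 + 1(352.7) = 352.7
  D: 0 + 1(352.7) = 352.7
Total out = 1709 kmol; y_C = 352.7 / 1709 = 0.2064.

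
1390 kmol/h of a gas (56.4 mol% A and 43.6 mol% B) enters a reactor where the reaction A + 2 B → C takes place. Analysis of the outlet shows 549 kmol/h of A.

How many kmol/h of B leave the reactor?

136 kmol/h

For A: n = n₀ − 1ξ → 549 = 784 − 1ξ, giving ξ = 235 kmol/h.
Outlet amounts (n = n₀ + ν ξ):
  A: 784 − 1(235) = 549
  B: 606 − 2(235) = 136.1
  C: 0 + 1(235) = 235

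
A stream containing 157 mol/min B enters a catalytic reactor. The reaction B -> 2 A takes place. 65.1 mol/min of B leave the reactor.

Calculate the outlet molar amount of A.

184 mol/min

For B: n = n₀ − 1ξ → 65.1 = 157 − 1ξ, giving ξ = 91.9 mol/min.
Outlet amounts (n = n₀ + ν ξ):
  B: 157 − 1(91.9) = 65.1
  A: 0 + 2(91.9) = 183.8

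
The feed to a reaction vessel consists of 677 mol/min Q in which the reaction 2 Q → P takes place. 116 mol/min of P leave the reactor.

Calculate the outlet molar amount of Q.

For P: n = n₀ + 1ξ → 116 = 0 + 1ξ, giving ξ = 116 mol/min.
Outlet amounts (n = n₀ + ν ξ):
  Q: 677 − 2(116) = 445
  P: 0 + 1(116) = 116

445 mol/min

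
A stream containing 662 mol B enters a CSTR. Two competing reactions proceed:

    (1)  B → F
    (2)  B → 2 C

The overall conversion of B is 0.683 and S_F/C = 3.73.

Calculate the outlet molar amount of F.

Conversion of B: B consumed = 0.683 × 662 = 452.1 mol = 1ξ₁ + 1ξ₂.
Selectivity: 1ξ₁ / (2ξ₂) = 3.73 → ξ₁ = 7.46 ξ₂.
Substitute: (1·7.46 + 1) ξ₂ = 452.1 → ξ₂ = 53.45 mol, ξ₁ = 398.7 mol.
Outlet amounts (n = n₀ + Σ ν·ξ):
  B: 662 − 1(398.7) − 1(53.45) = 209.9
  F: 0 + 1(398.7) = 398.7
  C: 0 + 2(53.45) = 106.9

399 mol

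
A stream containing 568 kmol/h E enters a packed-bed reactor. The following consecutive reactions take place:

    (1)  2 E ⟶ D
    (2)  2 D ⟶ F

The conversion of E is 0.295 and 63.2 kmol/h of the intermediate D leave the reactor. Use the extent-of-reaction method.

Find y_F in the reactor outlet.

0.0217

Conversion of E: E consumed = 2ξ₁ = 0.295 × 568 → ξ₁ = 83.78 kmol/h.
D balance: n_D = 0 + 1ξ₁ − 2ξ₂ = 63.2 → ξ₂ = (1·83.78 − 63.2)/2 = 10.29 kmol/h.
Outlet amounts (n = n₀ + Σ ν·ξ):
  E: 568 − 2(83.78) = 400.4
  D: 0 + 1(83.78) − 2(10.29) = 63.2
  F: 0 + 1(10.29) = 10.29
Total out = 473.9 kmol/h; y_F = 10.29 / 473.9 = 0.02171.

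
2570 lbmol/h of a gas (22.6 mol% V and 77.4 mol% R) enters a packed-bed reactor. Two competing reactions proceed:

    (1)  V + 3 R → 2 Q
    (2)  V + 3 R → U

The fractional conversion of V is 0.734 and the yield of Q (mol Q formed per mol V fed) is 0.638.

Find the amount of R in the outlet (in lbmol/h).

710 lbmol/h

Yield of Q: 2ξ₁ / 580.8 = 0.638 → ξ₁ = 185.3 lbmol/h.
Conversion of V: 1ξ₁ + 1ξ₂ = 0.734 × 580.8 = 426.3 → ξ₂ = 241 lbmol/h.
Outlet amounts (n = n₀ + Σ ν·ξ):
  V: 580.8 − 1(185.3) − 1(241) = 154.5
  R: 1989 − 3(185.3) − 3(241) = 710.2
  Q: 0 + 2(185.3) = 370.6
  U: 0 + 1(241) = 241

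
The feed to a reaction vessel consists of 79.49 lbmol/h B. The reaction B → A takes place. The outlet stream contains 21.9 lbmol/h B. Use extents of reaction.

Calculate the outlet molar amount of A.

57.6 lbmol/h

For B: n = n₀ − 1ξ → 21.9 = 79.49 − 1ξ, giving ξ = 57.59 lbmol/h.
Outlet amounts (n = n₀ + ν ξ):
  B: 79.49 − 1(57.59) = 21.9
  A: 0 + 1(57.59) = 57.59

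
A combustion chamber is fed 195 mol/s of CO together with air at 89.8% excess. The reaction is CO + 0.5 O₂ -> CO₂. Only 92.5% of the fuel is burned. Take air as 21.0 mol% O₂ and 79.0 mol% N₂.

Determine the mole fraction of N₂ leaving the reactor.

0.706

Stoichiometric O₂ = 0.5 × 195 = 97.5 mol/s; O₂ fed = 97.5 × 1.898 = 185.1 mol/s.
N₂ fed = 185.1 × 79/21 = 696.2 mol/s.
Fuel reacted = 0.925 × 195 → ξ = 180.4 mol/s.
Outlet (n = n₀ + ν ξ):
  CO: 195 − 1(180.4) = 14.62
  O₂: 185.1 − 0.5(180.4) = 94.87
  N₂: 696.2 (inert)
  CO₂: 0 + 1(180.4) = 180.4
Total out = 986 mol/s; y_N₂ = 696.2 / 986 = 0.706.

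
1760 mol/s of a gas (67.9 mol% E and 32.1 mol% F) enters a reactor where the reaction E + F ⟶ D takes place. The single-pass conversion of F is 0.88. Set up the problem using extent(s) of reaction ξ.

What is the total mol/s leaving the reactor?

1260 mol/s

F reacted = 0.88 × 565 = 497.2 mol/s; ν_F = −1, so ξ = 497.2/1 = 497.2 mol/s.
Outlet amounts (n = n₀ + ν ξ):
  E: 1195 − 1(497.2) = 697.9
  F: 565 − 1(497.2) = 67.8
  D: 0 + 1(497.2) = 497.2
Total out = 697.9 + 67.8 + 497.2 = 1263 mol/s.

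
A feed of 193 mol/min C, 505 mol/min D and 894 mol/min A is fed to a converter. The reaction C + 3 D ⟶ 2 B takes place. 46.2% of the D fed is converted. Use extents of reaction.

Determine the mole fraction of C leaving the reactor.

0.0802

D reacted = 0.462 × 505 = 233.3 mol/min; ν_D = −3, so ξ = 233.3/3 = 77.77 mol/min.
Outlet amounts (n = n₀ + ν ξ):
  C: 193 − 1(77.77) = 115.2
  D: 505 − 3(77.77) = 271.7
  B: 0 + 2(77.77) = 155.5
  A: 894 (inert)
Total out = 1436 mol/min; y_C = 115.2 / 1436 = 0.08022.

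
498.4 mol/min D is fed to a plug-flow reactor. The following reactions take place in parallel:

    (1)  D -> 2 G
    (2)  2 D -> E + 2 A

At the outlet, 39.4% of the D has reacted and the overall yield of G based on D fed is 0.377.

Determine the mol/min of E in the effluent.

51.2 mol/min

Yield of G: 2ξ₁ / 498.4 = 0.377 → ξ₁ = 93.95 mol/min.
Conversion of D: 1ξ₁ + 2ξ₂ = 0.394 × 498.4 = 196.4 → ξ₂ = 51.21 mol/min.
Outlet amounts (n = n₀ + Σ ν·ξ):
  D: 498.4 − 1(93.95) − 2(51.21) = 302
  G: 0 + 2(93.95) = 187.9
  E: 0 + 1(51.21) = 51.21
  A: 0 + 2(51.21) = 102.4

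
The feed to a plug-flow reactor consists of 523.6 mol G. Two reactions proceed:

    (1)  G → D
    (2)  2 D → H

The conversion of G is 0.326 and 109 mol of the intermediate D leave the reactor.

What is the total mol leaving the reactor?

Conversion of G: G consumed = 1ξ₁ = 0.326 × 523.6 → ξ₁ = 170.7 mol.
D balance: n_D = 0 + 1ξ₁ − 2ξ₂ = 109 → ξ₂ = (1·170.7 − 109)/2 = 30.85 mol.
Outlet amounts (n = n₀ + Σ ν·ξ):
  G: 523.6 − 1(170.7) = 352.9
  D: 0 + 1(170.7) − 2(30.85) = 109
  H: 0 + 1(30.85) = 30.85
Total out = 352.9 + 109 + 30.85 = 492.8 mol.

493 mol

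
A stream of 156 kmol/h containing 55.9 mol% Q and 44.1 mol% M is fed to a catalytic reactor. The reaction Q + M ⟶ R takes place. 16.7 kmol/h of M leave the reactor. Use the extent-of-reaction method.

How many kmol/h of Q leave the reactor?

For M: n = n₀ − 1ξ → 16.7 = 68.8 − 1ξ, giving ξ = 52.1 kmol/h.
Outlet amounts (n = n₀ + ν ξ):
  Q: 87.2 − 1(52.1) = 35.11
  M: 68.8 − 1(52.1) = 16.7
  R: 0 + 1(52.1) = 52.1

35.1 kmol/h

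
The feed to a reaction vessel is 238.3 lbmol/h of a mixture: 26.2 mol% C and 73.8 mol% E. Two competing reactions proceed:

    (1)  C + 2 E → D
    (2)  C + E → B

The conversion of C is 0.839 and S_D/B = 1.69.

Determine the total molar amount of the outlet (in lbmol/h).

Conversion of C: C consumed = 0.839 × 62.43 = 52.38 lbmol/h = 1ξ₁ + 1ξ₂.
Selectivity: 1ξ₁ / (1ξ₂) = 1.69 → ξ₁ = 1.69 ξ₂.
Substitute: (1·1.69 + 1) ξ₂ = 52.38 → ξ₂ = 19.47 lbmol/h, ξ₁ = 32.91 lbmol/h.
Outlet amounts (n = n₀ + Σ ν·ξ):
  C: 62.43 − 1(32.91) − 1(19.47) = 10.05
  E: 175.9 − 2(32.91) − 1(19.47) = 90.57
  D: 0 + 1(32.91) = 32.91
  B: 0 + 1(19.47) = 19.47
Total out = 10.05 + 90.57 + 32.91 + 19.47 = 153 lbmol/h.

153 lbmol/h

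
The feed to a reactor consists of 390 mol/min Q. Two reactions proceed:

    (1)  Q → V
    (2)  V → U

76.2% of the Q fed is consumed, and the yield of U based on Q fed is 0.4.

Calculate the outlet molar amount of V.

141 mol/min

Conversion of Q: Q consumed = 1ξ₁ = 0.762 × 390 → ξ₁ = 297.2 mol/min.
Yield of U: 1ξ₂ / 390 = 0.4 → ξ₂ = 156 mol/min.
Outlet amounts (n = n₀ + Σ ν·ξ):
  Q: 390 − 1(297.2) = 92.82
  V: 0 + 1(297.2) − 1(156) = 141.2
  U: 0 + 1(156) = 156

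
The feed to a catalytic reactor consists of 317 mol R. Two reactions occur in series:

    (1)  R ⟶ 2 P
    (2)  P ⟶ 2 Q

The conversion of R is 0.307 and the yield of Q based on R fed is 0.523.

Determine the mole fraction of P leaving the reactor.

Conversion of R: R consumed = 1ξ₁ = 0.307 × 317 → ξ₁ = 97.32 mol.
Yield of Q: 2ξ₂ / 317 = 0.523 → ξ₂ = 82.9 mol.
Outlet amounts (n = n₀ + Σ ν·ξ):
  R: 317 − 1(97.32) = 219.7
  P: 0 + 2(97.32) − 1(82.9) = 111.7
  Q: 0 + 2(82.9) = 165.8
Total out = 497.2 mol; y_P = 111.7 / 497.2 = 0.2247.

0.225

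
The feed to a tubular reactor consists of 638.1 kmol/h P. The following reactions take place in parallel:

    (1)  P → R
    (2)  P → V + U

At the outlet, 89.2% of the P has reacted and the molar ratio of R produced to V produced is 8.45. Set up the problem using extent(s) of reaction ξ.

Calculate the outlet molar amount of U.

Conversion of P: P consumed = 0.892 × 638.1 = 569.2 kmol/h = 1ξ₁ + 1ξ₂.
Selectivity: 1ξ₁ / (1ξ₂) = 8.45 → ξ₁ = 8.45 ξ₂.
Substitute: (1·8.45 + 1) ξ₂ = 569.2 → ξ₂ = 60.23 kmol/h, ξ₁ = 509 kmol/h.
Outlet amounts (n = n₀ + Σ ν·ξ):
  P: 638.1 − 1(509) − 1(60.23) = 68.91
  R: 0 + 1(509) = 509
  V: 0 + 1(60.23) = 60.23
  U: 0 + 1(60.23) = 60.23

60.2 kmol/h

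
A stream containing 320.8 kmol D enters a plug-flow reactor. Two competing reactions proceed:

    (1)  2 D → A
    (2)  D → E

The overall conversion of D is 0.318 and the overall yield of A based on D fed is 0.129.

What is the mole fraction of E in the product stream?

Yield of A: 1ξ₁ / 320.8 = 0.129 → ξ₁ = 41.38 kmol.
Conversion of D: 2ξ₁ + 1ξ₂ = 0.318 × 320.8 = 102 → ξ₂ = 19.25 kmol.
Outlet amounts (n = n₀ + Σ ν·ξ):
  D: 320.8 − 2(41.38) − 1(19.25) = 218.8
  A: 0 + 1(41.38) = 41.38
  E: 0 + 1(19.25) = 19.25
Total out = 279.4 kmol; y_E = 19.25 / 279.4 = 0.06889.

0.0689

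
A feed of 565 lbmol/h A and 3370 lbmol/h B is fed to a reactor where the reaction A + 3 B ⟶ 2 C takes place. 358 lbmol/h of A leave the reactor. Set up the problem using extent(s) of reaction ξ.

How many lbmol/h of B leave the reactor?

2750 lbmol/h

For A: n = n₀ − 1ξ → 358 = 565 − 1ξ, giving ξ = 207 lbmol/h.
Outlet amounts (n = n₀ + ν ξ):
  A: 565 − 1(207) = 358
  B: 3370 − 3(207) = 2749
  C: 0 + 2(207) = 414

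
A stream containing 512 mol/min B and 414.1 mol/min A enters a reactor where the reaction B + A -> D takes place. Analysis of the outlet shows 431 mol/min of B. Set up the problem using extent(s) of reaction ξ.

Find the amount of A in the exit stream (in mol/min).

For B: n = n₀ − 1ξ → 431 = 512 − 1ξ, giving ξ = 81 mol/min.
Outlet amounts (n = n₀ + ν ξ):
  B: 512 − 1(81) = 431
  A: 414.1 − 1(81) = 333.1
  D: 0 + 1(81) = 81

333 mol/min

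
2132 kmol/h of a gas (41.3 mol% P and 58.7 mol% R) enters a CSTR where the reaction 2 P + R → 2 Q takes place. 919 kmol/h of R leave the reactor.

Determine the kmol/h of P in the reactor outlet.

For R: n = n₀ − 1ξ → 919 = 1251 − 1ξ, giving ξ = 332.5 kmol/h.
Outlet amounts (n = n₀ + ν ξ):
  P: 880.5 − 2(332.5) = 215.5
  R: 1251 − 1(332.5) = 919
  Q: 0 + 2(332.5) = 665

216 kmol/h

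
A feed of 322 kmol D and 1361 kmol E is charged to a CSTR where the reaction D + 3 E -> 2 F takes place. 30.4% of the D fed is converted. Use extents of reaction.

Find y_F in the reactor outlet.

0.132

D reacted = 0.304 × 322 = 97.89 kmol; ν_D = −1, so ξ = 97.89/1 = 97.89 kmol.
Outlet amounts (n = n₀ + ν ξ):
  D: 322 − 1(97.89) = 224.1
  E: 1361 − 3(97.89) = 1067
  F: 0 + 2(97.89) = 195.8
Total out = 1487 kmol; y_F = 195.8 / 1487 = 0.1316.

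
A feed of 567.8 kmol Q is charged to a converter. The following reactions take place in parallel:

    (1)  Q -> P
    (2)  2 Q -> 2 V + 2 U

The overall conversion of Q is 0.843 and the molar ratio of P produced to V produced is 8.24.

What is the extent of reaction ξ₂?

ξ₂ = 25.9 kmol

Conversion of Q: Q consumed = 0.843 × 567.8 = 478.7 kmol = 1ξ₁ + 2ξ₂.
Selectivity: 1ξ₁ / (2ξ₂) = 8.24 → ξ₁ = 16.48 ξ₂.
Substitute: (1·16.48 + 2) ξ₂ = 478.7 → ξ₂ = 25.9 kmol, ξ₁ = 426.9 kmol.
Outlet amounts (n = n₀ + Σ ν·ξ):
  Q: 567.8 − 1(426.9) − 2(25.9) = 89.14
  P: 0 + 1(426.9) = 426.9
  V: 0 + 2(25.9) = 51.8
  U: 0 + 2(25.9) = 51.8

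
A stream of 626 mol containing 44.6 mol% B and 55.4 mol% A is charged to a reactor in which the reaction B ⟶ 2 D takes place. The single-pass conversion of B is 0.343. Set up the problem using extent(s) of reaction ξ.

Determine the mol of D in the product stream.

B reacted = 0.343 × 279.2 = 95.76 mol; ν_B = −1, so ξ = 95.76/1 = 95.76 mol.
Outlet amounts (n = n₀ + ν ξ):
  B: 279.2 − 1(95.76) = 183.4
  D: 0 + 2(95.76) = 191.5
  A: 346.8 (inert)

192 mol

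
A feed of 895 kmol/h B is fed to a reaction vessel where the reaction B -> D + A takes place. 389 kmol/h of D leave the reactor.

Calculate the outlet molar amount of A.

For D: n = n₀ + 1ξ → 389 = 0 + 1ξ, giving ξ = 389 kmol/h.
Outlet amounts (n = n₀ + ν ξ):
  B: 895 − 1(389) = 506
  D: 0 + 1(389) = 389
  A: 0 + 1(389) = 389

389 kmol/h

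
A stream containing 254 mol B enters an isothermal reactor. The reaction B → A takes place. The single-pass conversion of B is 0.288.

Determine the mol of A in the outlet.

B reacted = 0.288 × 254 = 73.15 mol; ν_B = −1, so ξ = 73.15/1 = 73.15 mol.
Outlet amounts (n = n₀ + ν ξ):
  B: 254 − 1(73.15) = 180.8
  A: 0 + 1(73.15) = 73.15

73.2 mol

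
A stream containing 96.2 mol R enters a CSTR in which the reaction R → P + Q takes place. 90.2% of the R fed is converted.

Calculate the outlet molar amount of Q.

86.8 mol

R reacted = 0.902 × 96.2 = 86.77 mol; ν_R = −1, so ξ = 86.77/1 = 86.77 mol.
Outlet amounts (n = n₀ + ν ξ):
  R: 96.2 − 1(86.77) = 9.428
  P: 0 + 1(86.77) = 86.77
  Q: 0 + 1(86.77) = 86.77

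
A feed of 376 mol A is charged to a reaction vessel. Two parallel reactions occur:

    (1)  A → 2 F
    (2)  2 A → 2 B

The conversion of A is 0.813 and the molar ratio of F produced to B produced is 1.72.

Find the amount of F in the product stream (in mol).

283 mol

Conversion of A: A consumed = 0.813 × 376 = 305.7 mol = 1ξ₁ + 2ξ₂.
Selectivity: 2ξ₁ / (2ξ₂) = 1.72 → ξ₁ = 1.72 ξ₂.
Substitute: (1·1.72 + 2) ξ₂ = 305.7 → ξ₂ = 82.17 mol, ξ₁ = 141.3 mol.
Outlet amounts (n = n₀ + Σ ν·ξ):
  A: 376 − 1(141.3) − 2(82.17) = 70.31
  F: 0 + 2(141.3) = 282.7
  B: 0 + 2(82.17) = 164.3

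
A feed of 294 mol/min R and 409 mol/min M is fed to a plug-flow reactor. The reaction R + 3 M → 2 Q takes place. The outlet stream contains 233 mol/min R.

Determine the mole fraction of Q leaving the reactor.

0.21

For R: n = n₀ − 1ξ → 233 = 294 − 1ξ, giving ξ = 61 mol/min.
Outlet amounts (n = n₀ + ν ξ):
  R: 294 − 1(61) = 233
  M: 409 − 3(61) = 226
  Q: 0 + 2(61) = 122
Total out = 581 mol/min; y_Q = 122 / 581 = 0.21.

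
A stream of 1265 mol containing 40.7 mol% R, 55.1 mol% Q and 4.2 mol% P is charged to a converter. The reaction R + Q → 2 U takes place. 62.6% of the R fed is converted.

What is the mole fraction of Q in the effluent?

R reacted = 0.626 × 514.9 = 322.3 mol; ν_R = −1, so ξ = 322.3/1 = 322.3 mol.
Outlet amounts (n = n₀ + ν ξ):
  R: 514.9 − 1(322.3) = 192.6
  Q: 697 − 1(322.3) = 374.7
  U: 0 + 2(322.3) = 644.6
  P: 53.13 (inert)
Total out = 1265 mol; y_Q = 374.7 / 1265 = 0.2962.

0.296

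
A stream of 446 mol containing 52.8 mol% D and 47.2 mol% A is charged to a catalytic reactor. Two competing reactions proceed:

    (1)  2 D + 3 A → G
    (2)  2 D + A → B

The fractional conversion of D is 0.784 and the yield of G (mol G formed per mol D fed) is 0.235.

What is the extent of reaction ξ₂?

ξ₂ = 37 mol

Yield of G: 1ξ₁ / 235.5 = 0.235 → ξ₁ = 55.34 mol.
Conversion of D: 2ξ₁ + 2ξ₂ = 0.784 × 235.5 = 184.6 → ξ₂ = 36.97 mol.
Outlet amounts (n = n₀ + Σ ν·ξ):
  D: 235.5 − 2(55.34) − 2(36.97) = 50.87
  A: 210.5 − 3(55.34) − 1(36.97) = 7.521
  G: 0 + 1(55.34) = 55.34
  B: 0 + 1(36.97) = 36.97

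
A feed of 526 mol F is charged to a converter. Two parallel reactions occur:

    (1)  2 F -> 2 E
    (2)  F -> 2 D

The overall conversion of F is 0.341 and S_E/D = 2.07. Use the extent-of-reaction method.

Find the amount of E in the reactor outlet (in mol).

144 mol

Conversion of F: F consumed = 0.341 × 526 = 179.4 mol = 2ξ₁ + 1ξ₂.
Selectivity: 2ξ₁ / (2ξ₂) = 2.07 → ξ₁ = 2.07 ξ₂.
Substitute: (2·2.07 + 1) ξ₂ = 179.4 → ξ₂ = 34.9 mol, ξ₁ = 72.23 mol.
Outlet amounts (n = n₀ + Σ ν·ξ):
  F: 526 − 2(72.23) − 1(34.9) = 346.6
  E: 0 + 2(72.23) = 144.5
  D: 0 + 2(34.9) = 69.79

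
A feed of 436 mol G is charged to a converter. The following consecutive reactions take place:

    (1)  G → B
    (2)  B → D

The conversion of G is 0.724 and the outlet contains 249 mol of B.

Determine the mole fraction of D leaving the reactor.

0.153

Conversion of G: G consumed = 1ξ₁ = 0.724 × 436 → ξ₁ = 315.7 mol.
B balance: n_B = 0 + 1ξ₁ − 1ξ₂ = 249 → ξ₂ = (1·315.7 − 249)/1 = 66.66 mol.
Outlet amounts (n = n₀ + Σ ν·ξ):
  G: 436 − 1(315.7) = 120.3
  B: 0 + 1(315.7) − 1(66.66) = 249
  D: 0 + 1(66.66) = 66.66
Total out = 436 mol; y_D = 66.66 / 436 = 0.1529.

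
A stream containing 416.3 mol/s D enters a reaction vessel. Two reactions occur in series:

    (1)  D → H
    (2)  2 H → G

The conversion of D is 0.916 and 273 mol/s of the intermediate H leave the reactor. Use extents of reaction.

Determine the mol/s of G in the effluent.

54.2 mol/s

Conversion of D: D consumed = 1ξ₁ = 0.916 × 416.3 → ξ₁ = 381.3 mol/s.
H balance: n_H = 0 + 1ξ₁ − 2ξ₂ = 273 → ξ₂ = (1·381.3 − 273)/2 = 54.17 mol/s.
Outlet amounts (n = n₀ + Σ ν·ξ):
  D: 416.3 − 1(381.3) = 34.97
  H: 0 + 1(381.3) − 2(54.17) = 273
  G: 0 + 1(54.17) = 54.17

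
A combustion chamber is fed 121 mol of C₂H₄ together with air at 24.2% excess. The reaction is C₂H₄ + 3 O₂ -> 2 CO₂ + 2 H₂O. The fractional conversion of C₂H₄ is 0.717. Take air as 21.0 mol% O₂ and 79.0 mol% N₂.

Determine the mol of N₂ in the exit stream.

1700 mol

Stoichiometric O₂ = 3 × 121 = 363 mol; O₂ fed = 363 × 1.242 = 450.8 mol.
N₂ fed = 450.8 × 79/21 = 1696 mol.
Fuel reacted = 0.717 × 121 → ξ = 86.76 mol.
Outlet (n = n₀ + ν ξ):
  C₂H₄: 121 − 1(86.76) = 34.24
  O₂: 450.8 − 3(86.76) = 190.6
  N₂: 1696 (inert)
  CO₂: 0 + 2(86.76) = 173.5
  H₂O: 0 + 2(86.76) = 173.5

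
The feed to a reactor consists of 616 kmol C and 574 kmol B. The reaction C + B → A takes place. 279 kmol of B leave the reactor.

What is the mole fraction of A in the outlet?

For B: n = n₀ − 1ξ → 279 = 574 − 1ξ, giving ξ = 295 kmol.
Outlet amounts (n = n₀ + ν ξ):
  C: 616 − 1(295) = 321
  B: 574 − 1(295) = 279
  A: 0 + 1(295) = 295
Total out = 895 kmol; y_A = 295 / 895 = 0.3296.

0.33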